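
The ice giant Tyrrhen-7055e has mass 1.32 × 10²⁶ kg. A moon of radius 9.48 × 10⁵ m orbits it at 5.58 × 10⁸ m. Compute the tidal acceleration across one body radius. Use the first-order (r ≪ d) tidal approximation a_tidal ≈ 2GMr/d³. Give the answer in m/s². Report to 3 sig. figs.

9.61 × 10⁻⁵ m/s²

Since r ≪ d, expand the inverse-square field across one radius to get the leading 2GMr/d³ term.
Δg = 2GMr/d³
   = 2 × (6.674 × 10⁻¹¹) × (1.32 × 10²⁶) × (9.48 × 10⁵) / (5.58 × 10⁸)³
   = 9.61 × 10⁻⁵ m/s²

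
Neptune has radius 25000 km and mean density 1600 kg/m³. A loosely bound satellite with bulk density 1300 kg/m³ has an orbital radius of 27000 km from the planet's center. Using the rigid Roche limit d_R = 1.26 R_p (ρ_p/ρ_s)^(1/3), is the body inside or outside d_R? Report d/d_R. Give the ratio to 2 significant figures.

d_R = 1.26 × (25000 km) × (1600/1300)^(1/3) = 33760 km
d/d_R = (27000) / (33760) = 0.80
Since d/d_R < 1, the body is inside the Roche limit.

inside; d/d_R ≈ 0.80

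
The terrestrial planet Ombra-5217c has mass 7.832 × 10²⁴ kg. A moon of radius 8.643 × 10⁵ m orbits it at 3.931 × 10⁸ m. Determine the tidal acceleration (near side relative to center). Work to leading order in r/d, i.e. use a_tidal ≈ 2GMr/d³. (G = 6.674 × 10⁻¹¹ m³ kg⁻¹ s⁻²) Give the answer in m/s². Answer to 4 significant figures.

1.487 × 10⁻⁵ m/s²

Δg = 2GMr/d³
   = 2 × (6.674 × 10⁻¹¹) × (7.832 × 10²⁴) × (8.643 × 10⁵) / (3.931 × 10⁸)³
   = 1.487 × 10⁻⁵ m/s²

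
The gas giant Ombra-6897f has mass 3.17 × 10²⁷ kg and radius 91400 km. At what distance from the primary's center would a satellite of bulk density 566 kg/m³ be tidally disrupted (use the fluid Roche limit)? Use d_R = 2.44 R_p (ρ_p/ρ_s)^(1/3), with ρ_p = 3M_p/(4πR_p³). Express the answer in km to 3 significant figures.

2.69 × 10⁵ km

ρ_p = 3M_p/(4πR_p³) = 3 × (3.17 × 10²⁷) / (4π × (9.14 × 10⁷ m)³) = 991 kg/m³
d_R = 2.44 × 91400 km × (991/566)^(1/3)
    = 2.69 × 10⁵ km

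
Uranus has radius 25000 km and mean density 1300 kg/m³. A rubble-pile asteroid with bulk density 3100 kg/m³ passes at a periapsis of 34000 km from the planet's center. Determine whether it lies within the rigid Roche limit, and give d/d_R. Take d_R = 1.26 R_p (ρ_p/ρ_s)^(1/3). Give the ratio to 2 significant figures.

d_R = 1.26 × (25000 km) × (1300/3100)^(1/3) = 23580 km
d/d_R = (34000) / (23580) = 1.4
Since d/d_R > 1, the body is outside the Roche limit.

outside; d/d_R ≈ 1.4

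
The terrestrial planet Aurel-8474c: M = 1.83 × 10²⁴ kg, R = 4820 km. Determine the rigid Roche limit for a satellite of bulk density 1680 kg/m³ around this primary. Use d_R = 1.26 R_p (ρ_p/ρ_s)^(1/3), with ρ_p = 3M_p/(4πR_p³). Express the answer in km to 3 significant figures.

8040 km

ρ_p = 3M_p/(4πR_p³) = 3 × (1.83 × 10²⁴) / (4π × (4.82 × 10⁶ m)³) = 3900 kg/m³
d_R = 1.26 × 4820 km × (3900/1680)^(1/3)
    = 8040 km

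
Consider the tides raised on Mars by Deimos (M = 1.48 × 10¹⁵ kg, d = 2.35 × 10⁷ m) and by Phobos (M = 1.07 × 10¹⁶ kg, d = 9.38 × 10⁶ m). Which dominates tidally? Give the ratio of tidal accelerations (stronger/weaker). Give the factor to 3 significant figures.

The tide-raising term goes as M/d³ (the gradient of a 1/d² field).
Deimos: (1.48 × 10¹⁵) / (2.35 × 10⁷)³ = 1.140 × 10⁻⁷
Phobos: (1.07 × 10¹⁶) / (9.38 × 10⁶)³ = 1.297 × 10⁻⁵
Ratio (larger/smaller) = 114

Phobos, by a factor of ≈ 114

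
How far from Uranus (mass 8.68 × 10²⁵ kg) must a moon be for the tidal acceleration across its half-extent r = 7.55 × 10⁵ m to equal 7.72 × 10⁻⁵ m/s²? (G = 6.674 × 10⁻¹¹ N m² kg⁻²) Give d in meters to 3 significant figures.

2GMr/d³ = a_tidal  ⇒  d = (2GMr / a_tidal)^(1/3)
d = (2 × 6.674×10⁻¹¹ × (8.68 × 10²⁵) × (7.55 × 10⁵) / (7.72 × 10⁻⁵))^(1/3)
  = 4.84 × 10⁸ m

4.84 × 10⁸ m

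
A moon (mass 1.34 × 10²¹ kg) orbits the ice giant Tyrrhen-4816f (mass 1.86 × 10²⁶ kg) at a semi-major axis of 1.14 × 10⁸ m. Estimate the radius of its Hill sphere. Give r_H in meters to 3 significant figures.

1.53 × 10⁶ m

r_H ≈ a (m/3M)^(1/3)
    = (1.14 × 10⁸) × (1.34 × 10²¹ / (3 × 1.86 × 10²⁶))^(1/3)
    = 1.53 × 10⁶ m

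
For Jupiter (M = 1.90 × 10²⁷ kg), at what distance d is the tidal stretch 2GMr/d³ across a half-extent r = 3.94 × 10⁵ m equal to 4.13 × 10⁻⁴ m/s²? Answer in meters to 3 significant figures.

2GMr/d³ = a_tidal  ⇒  d = (2GMr / a_tidal)^(1/3)
d = (2 × 6.674×10⁻¹¹ × (1.90 × 10²⁷) × (3.94 × 10⁵) / (4.13 × 10⁻⁴))^(1/3)
  = 6.23 × 10⁸ m

6.23 × 10⁸ m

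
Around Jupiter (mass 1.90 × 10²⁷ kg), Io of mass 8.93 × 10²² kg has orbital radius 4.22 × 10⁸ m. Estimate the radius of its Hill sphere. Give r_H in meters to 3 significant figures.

1.06 × 10⁷ m

r_H ≈ a (m/3M)^(1/3)
    = (4.22 × 10⁸) × (8.93 × 10²² / (3 × 1.90 × 10²⁷))^(1/3)
    = 1.06 × 10⁷ m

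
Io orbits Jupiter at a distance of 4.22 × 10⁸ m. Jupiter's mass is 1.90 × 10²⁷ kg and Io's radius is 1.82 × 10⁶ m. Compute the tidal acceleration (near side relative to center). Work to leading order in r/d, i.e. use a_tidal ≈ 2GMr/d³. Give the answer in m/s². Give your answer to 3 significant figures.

6.14 × 10⁻³ m/s²

Since r ≪ d, expand the inverse-square field across one radius to get the leading 2GMr/d³ term.
Δg = 2GMr/d³
   = 2 × (6.674 × 10⁻¹¹) × (1.90 × 10²⁷) × (1.82 × 10⁶) / (4.22 × 10⁸)³
   = 6.14 × 10⁻³ m/s²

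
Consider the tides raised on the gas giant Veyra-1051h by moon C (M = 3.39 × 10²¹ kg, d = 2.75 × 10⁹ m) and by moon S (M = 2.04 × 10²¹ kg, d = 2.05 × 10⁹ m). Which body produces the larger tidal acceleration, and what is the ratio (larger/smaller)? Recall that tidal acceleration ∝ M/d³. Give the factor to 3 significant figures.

Moon S, by a factor of ≈ 1.45

Tidal acceleration ∝ M/d³, so compare M/d³ for each.
Moon C: (3.39 × 10²¹) / (2.75 × 10⁹)³ = 1.630 × 10⁻⁷
Moon S: (2.04 × 10²¹) / (2.05 × 10⁹)³ = 2.368 × 10⁻⁷
Ratio (larger/smaller) = 1.45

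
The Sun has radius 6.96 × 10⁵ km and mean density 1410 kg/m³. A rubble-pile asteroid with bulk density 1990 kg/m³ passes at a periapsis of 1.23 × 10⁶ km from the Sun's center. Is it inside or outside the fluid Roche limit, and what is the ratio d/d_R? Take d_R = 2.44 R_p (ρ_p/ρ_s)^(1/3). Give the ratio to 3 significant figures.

inside; d/d_R ≈ 0.812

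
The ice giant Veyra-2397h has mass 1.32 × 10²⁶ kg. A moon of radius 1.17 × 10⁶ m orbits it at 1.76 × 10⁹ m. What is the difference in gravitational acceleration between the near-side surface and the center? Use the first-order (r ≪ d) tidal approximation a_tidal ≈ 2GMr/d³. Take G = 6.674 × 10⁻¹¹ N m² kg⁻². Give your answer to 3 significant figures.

Δa = 2GMr/d³
   = 2 × (6.674 × 10⁻¹¹) × (1.32 × 10²⁶) × (1.17 × 10⁶) / (1.76 × 10⁹)³
   = 3.78 × 10⁻⁶ m/s²

3.78 × 10⁻⁶ m/s²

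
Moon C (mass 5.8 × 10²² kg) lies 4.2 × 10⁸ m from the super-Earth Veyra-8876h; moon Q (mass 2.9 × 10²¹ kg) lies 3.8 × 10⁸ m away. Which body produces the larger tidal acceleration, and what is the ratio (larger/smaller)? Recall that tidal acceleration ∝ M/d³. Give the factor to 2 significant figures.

Tidal stretch scales as M/d³; compute that for each body.
Moon C: (5.8 × 10²²) / (4.2 × 10⁸)³ = 7.829 × 10⁻⁴
Moon Q: (2.9 × 10²¹) / (3.8 × 10⁸)³ = 5.285 × 10⁻⁵
Ratio (larger/smaller) = 15

Moon C, by a factor of ≈ 15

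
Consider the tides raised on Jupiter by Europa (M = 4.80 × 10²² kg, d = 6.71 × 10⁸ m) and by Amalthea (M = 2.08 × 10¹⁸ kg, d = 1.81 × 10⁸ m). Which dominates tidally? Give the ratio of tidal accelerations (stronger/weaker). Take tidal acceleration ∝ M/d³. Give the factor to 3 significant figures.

Europa, by a factor of ≈ 453

Tidal stretch scales as M/d³; compute that for each body.
Europa: (4.80 × 10²²) / (6.71 × 10⁸)³ = 1.589 × 10⁻⁴
Amalthea: (2.08 × 10¹⁸) / (1.81 × 10⁸)³ = 3.508 × 10⁻⁷
Ratio (larger/smaller) = 453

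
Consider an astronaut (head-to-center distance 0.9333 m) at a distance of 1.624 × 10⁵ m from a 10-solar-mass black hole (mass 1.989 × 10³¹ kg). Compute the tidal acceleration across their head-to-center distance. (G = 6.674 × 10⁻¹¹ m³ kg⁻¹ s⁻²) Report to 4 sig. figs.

Δa = 2GMr/d³
   = 2 × (6.674 × 10⁻¹¹) × (1.989 × 10³¹) × (0.9333) / (1.624 × 10⁵)³
   = 5.785 × 10⁵ m/s²

5.785 × 10⁵ m/s²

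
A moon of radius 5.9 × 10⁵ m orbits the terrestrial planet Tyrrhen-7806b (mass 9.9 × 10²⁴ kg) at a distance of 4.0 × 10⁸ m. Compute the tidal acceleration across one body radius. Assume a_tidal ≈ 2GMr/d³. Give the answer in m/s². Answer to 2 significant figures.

Since r ≪ d, expand the inverse-square field across one radius to get the leading 2GMr/d³ term.
Δa = 2GMr/d³
   = 2 × (6.674 × 10⁻¹¹) × (9.9 × 10²⁴) × (5.9 × 10⁵) / (4.0 × 10⁸)³
   = 1.2 × 10⁻⁵ m/s²

1.2 × 10⁻⁵ m/s²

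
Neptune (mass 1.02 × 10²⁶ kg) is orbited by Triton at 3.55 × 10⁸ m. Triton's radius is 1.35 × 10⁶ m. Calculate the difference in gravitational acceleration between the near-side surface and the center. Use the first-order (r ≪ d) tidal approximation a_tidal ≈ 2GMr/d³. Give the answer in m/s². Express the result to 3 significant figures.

Δg = 2GMr/d³
   = 2 × (6.674 × 10⁻¹¹) × (1.02 × 10²⁶) × (1.35 × 10⁶) / (3.55 × 10⁸)³
   = 4.11 × 10⁻⁴ m/s²

4.11 × 10⁻⁴ m/s²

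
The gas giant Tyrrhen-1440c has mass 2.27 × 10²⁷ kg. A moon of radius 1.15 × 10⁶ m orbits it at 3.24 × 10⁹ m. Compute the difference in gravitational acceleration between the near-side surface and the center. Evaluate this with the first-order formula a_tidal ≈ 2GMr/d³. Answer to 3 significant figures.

a_tidal = 2GMr/d³
        = 2 × (6.674 × 10⁻¹¹) × (2.27 × 10²⁷) × (1.15 × 10⁶) / (3.24 × 10⁹)³
        = 1.02 × 10⁻⁵ m/s²

1.02 × 10⁻⁵ m/s²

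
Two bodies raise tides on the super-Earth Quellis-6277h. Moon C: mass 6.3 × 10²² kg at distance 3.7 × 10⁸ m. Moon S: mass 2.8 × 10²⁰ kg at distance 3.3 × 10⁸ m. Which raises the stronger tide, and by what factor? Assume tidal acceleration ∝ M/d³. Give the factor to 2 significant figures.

Moon C, by a factor of ≈ 160

The tide-raising term goes as M/d³ (the gradient of a 1/d² field).
Moon C: (6.3 × 10²²) / (3.7 × 10⁸)³ = 1.244 × 10⁻³
Moon S: (2.8 × 10²⁰) / (3.3 × 10⁸)³ = 7.791 × 10⁻⁶
Ratio (larger/smaller) = 160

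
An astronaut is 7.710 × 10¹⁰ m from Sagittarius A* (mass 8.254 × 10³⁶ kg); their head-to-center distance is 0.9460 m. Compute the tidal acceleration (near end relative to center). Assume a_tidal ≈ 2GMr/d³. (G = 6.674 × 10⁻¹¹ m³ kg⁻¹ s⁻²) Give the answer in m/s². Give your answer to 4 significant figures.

2.274 × 10⁻⁶ m/s²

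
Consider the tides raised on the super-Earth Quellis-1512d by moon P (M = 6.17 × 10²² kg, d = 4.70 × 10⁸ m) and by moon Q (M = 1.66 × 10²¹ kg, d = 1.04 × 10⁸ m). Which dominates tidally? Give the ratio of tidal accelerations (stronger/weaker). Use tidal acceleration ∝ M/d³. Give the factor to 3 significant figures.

Moon Q, by a factor of ≈ 2.48

The tide-raising term goes as M/d³ (the gradient of a 1/d² field).
Moon P: (6.17 × 10²²) / (4.70 × 10⁸)³ = 5.943 × 10⁻⁴
Moon Q: (1.66 × 10²¹) / (1.04 × 10⁸)³ = 1.476 × 10⁻³
Ratio (larger/smaller) = 2.48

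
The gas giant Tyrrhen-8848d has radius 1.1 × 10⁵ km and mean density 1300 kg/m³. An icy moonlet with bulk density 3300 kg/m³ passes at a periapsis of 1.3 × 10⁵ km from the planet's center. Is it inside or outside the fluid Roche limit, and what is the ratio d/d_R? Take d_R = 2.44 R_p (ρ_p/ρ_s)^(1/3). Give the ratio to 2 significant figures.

d_R = 2.44 × (1.1 × 10⁵ km) × (1300/3300)^(1/3) = 1.968 × 10⁵ km
d/d_R = (1.3 × 10⁵) / (1.968 × 10⁵) = 0.66
Since d/d_R < 1, the body is inside the Roche limit.

inside; d/d_R ≈ 0.66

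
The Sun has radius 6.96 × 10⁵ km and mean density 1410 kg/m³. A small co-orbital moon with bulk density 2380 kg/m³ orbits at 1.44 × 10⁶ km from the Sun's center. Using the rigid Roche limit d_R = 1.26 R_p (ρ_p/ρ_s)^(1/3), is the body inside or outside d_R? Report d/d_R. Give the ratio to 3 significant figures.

d_R = 1.26 × (6.96 × 10⁵ km) × (1410/2380)^(1/3) = 7.365 × 10⁵ km
d/d_R = (1.44 × 10⁶) / (7.365 × 10⁵) = 1.96
Since d/d_R > 1, the body is outside the Roche limit.

outside; d/d_R ≈ 1.96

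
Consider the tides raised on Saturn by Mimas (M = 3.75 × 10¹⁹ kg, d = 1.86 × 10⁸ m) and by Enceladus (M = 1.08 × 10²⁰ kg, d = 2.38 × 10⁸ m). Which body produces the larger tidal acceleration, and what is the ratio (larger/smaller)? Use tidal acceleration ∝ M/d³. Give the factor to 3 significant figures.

Tidal stretch scales as M/d³; compute that for each body.
Mimas: (3.75 × 10¹⁹) / (1.86 × 10⁸)³ = 5.828 × 10⁻⁶
Enceladus: (1.08 × 10²⁰) / (2.38 × 10⁸)³ = 8.011 × 10⁻⁶
Ratio (larger/smaller) = 1.37

Enceladus, by a factor of ≈ 1.37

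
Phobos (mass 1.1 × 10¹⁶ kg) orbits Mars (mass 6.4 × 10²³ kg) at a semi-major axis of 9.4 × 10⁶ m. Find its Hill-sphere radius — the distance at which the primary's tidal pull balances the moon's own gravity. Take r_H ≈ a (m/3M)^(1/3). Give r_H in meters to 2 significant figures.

r_H ≈ a (m/3M)^(1/3)
    = (9.4 × 10⁶) × (1.1 × 10¹⁶ / (3 × 6.4 × 10²³))^(1/3)
    = 1.7 × 10⁴ m

1.7 × 10⁴ m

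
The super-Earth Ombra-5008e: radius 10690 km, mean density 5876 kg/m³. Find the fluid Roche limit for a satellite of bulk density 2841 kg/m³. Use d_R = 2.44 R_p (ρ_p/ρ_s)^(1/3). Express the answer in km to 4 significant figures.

33230 km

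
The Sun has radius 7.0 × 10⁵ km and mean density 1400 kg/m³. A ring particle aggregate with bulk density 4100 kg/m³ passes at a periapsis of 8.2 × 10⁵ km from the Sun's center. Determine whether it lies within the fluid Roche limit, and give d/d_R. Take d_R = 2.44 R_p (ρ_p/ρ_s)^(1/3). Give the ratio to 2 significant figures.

inside; d/d_R ≈ 0.69

d_R = 2.44 × (7.0 × 10⁵ km) × (1400/4100)^(1/3) = 1.194 × 10⁶ km
d/d_R = (8.2 × 10⁵) / (1.194 × 10⁶) = 0.69
Since d/d_R < 1, the body is inside the Roche limit.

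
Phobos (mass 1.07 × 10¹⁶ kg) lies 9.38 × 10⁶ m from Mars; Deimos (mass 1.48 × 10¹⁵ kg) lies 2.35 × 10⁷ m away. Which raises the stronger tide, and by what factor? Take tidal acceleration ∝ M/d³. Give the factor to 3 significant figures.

Compare M/d³ for the two perturbers:
Phobos: (1.07 × 10¹⁶) / (9.38 × 10⁶)³ = 1.297 × 10⁻⁵
Deimos: (1.48 × 10¹⁵) / (2.35 × 10⁷)³ = 1.140 × 10⁻⁷
Ratio (larger/smaller) = 114

Phobos, by a factor of ≈ 114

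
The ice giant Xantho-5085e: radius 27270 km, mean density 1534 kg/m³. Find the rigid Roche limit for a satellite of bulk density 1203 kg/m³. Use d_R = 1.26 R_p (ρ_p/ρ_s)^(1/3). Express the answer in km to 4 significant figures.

d_R = 1.26 × 27270 km × (1534/1203)^(1/3)
    = 37260 km

37260 km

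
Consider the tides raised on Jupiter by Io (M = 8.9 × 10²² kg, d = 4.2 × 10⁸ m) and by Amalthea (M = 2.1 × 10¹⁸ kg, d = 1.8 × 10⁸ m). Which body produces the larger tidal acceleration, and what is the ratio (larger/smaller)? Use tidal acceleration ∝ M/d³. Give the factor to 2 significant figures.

The tide-raising term goes as M/d³ (the gradient of a 1/d² field).
Io: (8.9 × 10²²) / (4.2 × 10⁸)³ = 1.201 × 10⁻³
Amalthea: (2.1 × 10¹⁸) / (1.8 × 10⁸)³ = 3.601 × 10⁻⁷
Ratio (larger/smaller) = 3300

Io, by a factor of ≈ 3300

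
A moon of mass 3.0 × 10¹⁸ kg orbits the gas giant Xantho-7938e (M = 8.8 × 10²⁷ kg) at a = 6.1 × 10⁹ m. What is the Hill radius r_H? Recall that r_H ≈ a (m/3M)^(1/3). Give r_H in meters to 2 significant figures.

3.0 × 10⁶ m

r_H ≈ a (m/3M)^(1/3)
    = (6.1 × 10⁹) × (3.0 × 10¹⁸ / (3 × 8.8 × 10²⁷))^(1/3)
    = 3.0 × 10⁶ m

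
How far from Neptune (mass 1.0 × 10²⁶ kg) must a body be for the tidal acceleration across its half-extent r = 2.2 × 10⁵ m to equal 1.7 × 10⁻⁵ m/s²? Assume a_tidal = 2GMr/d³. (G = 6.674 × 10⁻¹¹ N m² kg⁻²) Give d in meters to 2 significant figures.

5.6 × 10⁸ m

2GMr/d³ = a_tidal  ⇒  d = (2GMr / a_tidal)^(1/3)
d = (2 × 6.674×10⁻¹¹ × (1.0 × 10²⁶) × (2.2 × 10⁵) / (1.7 × 10⁻⁵))^(1/3)
  = 5.6 × 10⁸ m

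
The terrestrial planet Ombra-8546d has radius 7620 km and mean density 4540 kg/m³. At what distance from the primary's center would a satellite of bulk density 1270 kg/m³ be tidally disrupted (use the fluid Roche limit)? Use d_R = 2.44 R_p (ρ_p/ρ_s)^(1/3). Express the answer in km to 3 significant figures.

28400 km

d_R = 2.44 × 7620 km × (4540/1270)^(1/3)
    = 28400 km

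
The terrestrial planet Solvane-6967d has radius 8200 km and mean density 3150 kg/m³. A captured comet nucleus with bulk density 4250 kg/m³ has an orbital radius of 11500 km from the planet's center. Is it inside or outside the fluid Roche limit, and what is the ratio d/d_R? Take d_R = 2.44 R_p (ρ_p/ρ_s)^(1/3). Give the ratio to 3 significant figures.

inside; d/d_R ≈ 0.635

d_R = 2.44 × (8200 km) × (3150/4250)^(1/3) = 18110 km
d/d_R = (11500) / (18110) = 0.635
Since d/d_R < 1, the body is inside the Roche limit.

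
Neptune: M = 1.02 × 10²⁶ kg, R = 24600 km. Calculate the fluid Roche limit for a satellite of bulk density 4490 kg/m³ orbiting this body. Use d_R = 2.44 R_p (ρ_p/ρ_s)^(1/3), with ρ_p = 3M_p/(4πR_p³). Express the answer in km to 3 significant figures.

42900 km

ρ_p = 3M_p/(4πR_p³) = 3 × (1.02 × 10²⁶) / (4π × (2.46 × 10⁷ m)³) = 1640 kg/m³
d_R = 2.44 × 24600 km × (1640/4490)^(1/3)
    = 42900 km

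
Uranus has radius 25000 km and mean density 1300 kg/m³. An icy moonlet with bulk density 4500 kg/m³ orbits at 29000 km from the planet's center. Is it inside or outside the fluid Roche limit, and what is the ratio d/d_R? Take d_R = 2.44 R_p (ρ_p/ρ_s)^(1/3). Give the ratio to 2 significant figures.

inside; d/d_R ≈ 0.72

d_R = 2.44 × (25000 km) × (1300/4500)^(1/3) = 40320 km
d/d_R = (29000) / (40320) = 0.72
Since d/d_R < 1, the body is inside the Roche limit.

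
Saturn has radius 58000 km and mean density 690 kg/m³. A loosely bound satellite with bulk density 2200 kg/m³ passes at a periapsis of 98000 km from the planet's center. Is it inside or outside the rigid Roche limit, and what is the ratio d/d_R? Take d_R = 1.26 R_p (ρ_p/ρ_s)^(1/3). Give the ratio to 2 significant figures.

outside; d/d_R ≈ 2.0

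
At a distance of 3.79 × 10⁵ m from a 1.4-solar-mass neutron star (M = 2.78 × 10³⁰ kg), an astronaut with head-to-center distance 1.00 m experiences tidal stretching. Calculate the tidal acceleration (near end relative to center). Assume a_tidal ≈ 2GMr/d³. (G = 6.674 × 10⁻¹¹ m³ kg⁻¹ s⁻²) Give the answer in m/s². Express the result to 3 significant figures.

a_tidal = 2GMr/d³
        = 2 × (6.674 × 10⁻¹¹) × (2.78 × 10³⁰) × (1.00) / (3.79 × 10⁵)³
        = 6.82 × 10³ m/s²

6.82 × 10³ m/s²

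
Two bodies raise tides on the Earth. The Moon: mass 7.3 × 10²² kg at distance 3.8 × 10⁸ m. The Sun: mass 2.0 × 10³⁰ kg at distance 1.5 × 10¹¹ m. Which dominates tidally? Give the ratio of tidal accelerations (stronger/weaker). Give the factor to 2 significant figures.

The Moon, by a factor of ≈ 2.2

The tide-raising term goes as M/d³ (the gradient of a 1/d² field).
The Moon: (7.3 × 10²²) / (3.8 × 10⁸)³ = 1.330 × 10⁻³
The Sun: (2.0 × 10³⁰) / (1.5 × 10¹¹)³ = 5.926 × 10⁻⁴
Ratio (larger/smaller) = 2.2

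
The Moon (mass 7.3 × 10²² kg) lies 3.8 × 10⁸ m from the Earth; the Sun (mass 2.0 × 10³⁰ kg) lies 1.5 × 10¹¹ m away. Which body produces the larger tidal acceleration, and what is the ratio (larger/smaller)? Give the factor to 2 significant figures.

The Moon, by a factor of ≈ 2.2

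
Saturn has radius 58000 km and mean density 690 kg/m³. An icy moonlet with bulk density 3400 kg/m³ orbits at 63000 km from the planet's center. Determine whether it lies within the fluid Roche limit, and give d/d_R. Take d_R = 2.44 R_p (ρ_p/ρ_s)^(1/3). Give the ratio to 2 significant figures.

inside; d/d_R ≈ 0.76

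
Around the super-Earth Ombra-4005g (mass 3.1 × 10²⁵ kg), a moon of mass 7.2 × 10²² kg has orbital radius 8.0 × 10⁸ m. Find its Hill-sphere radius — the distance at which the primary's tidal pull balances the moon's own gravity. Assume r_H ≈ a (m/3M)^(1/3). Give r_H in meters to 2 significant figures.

7.3 × 10⁷ m

r_H ≈ a (m/3M)^(1/3)
    = (8.0 × 10⁸) × (7.2 × 10²² / (3 × 3.1 × 10²⁵))^(1/3)
    = 7.3 × 10⁷ m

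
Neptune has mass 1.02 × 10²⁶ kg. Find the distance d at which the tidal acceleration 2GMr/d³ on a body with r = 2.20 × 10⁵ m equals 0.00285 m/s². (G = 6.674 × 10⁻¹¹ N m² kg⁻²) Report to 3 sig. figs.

1.02 × 10⁸ m

2GMr/d³ = a_tidal  ⇒  d = (2GMr / a_tidal)^(1/3)
d = (2 × 6.674×10⁻¹¹ × (1.02 × 10²⁶) × (2.20 × 10⁵) / (0.00285))^(1/3)
  = 1.02 × 10⁸ m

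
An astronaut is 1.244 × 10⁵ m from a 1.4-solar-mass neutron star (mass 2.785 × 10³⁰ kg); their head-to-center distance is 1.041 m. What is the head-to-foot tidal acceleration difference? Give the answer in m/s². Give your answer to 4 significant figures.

4.020 × 10⁵ m/s²

Δa = 4GMr/d³
   = 4 × (6.674 × 10⁻¹¹) × (2.785 × 10³⁰) × (1.041) / (1.244 × 10⁵)³
   = 4.020 × 10⁵ m/s²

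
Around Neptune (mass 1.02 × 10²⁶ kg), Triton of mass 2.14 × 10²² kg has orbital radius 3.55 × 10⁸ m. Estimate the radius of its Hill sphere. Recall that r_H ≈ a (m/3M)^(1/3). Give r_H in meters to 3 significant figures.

r_H ≈ a (m/3M)^(1/3)
    = (3.55 × 10⁸) × (2.14 × 10²² / (3 × 1.02 × 10²⁶))^(1/3)
    = 1.46 × 10⁷ m

1.46 × 10⁷ m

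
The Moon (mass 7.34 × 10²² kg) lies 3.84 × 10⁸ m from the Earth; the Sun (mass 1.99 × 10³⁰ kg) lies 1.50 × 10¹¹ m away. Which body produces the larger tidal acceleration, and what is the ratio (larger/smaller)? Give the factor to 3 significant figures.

The Moon, by a factor of ≈ 2.20

Compare M/d³ for the two perturbers:
The Moon: (7.34 × 10²²) / (3.84 × 10⁸)³ = 1.296 × 10⁻³
The Sun: (1.99 × 10³⁰) / (1.50 × 10¹¹)³ = 5.896 × 10⁻⁴
Ratio (larger/smaller) = 2.20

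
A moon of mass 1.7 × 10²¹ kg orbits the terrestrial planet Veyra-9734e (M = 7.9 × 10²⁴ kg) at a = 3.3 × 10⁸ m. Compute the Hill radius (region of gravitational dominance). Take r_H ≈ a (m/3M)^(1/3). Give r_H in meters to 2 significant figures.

r_H ≈ a (m/3M)^(1/3)
    = (3.3 × 10⁸) × (1.7 × 10²¹ / (3 × 7.9 × 10²⁴))^(1/3)
    = 1.4 × 10⁷ m

1.4 × 10⁷ m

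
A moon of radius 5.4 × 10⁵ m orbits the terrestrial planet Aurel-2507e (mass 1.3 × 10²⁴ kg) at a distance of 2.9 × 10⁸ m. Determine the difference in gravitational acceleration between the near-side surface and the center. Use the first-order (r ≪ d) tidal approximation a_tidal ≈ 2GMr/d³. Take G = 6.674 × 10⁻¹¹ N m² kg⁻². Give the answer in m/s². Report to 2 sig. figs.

Since r ≪ d, expand the inverse-square field across one radius to get the leading 2GMr/d³ term.
Δg = 2GMr/d³
   = 2 × (6.674 × 10⁻¹¹) × (1.3 × 10²⁴) × (5.4 × 10⁵) / (2.9 × 10⁸)³
   = 3.8 × 10⁻⁶ m/s²

3.8 × 10⁻⁶ m/s²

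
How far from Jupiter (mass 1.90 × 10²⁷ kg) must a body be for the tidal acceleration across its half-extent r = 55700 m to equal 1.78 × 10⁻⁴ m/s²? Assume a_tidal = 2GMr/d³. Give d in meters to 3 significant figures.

4.30 × 10⁸ m

2GMr/d³ = a_tidal  ⇒  d = (2GMr / a_tidal)^(1/3)
d = (2 × 6.674×10⁻¹¹ × (1.90 × 10²⁷) × (55700) / (1.78 × 10⁻⁴))^(1/3)
  = 4.30 × 10⁸ m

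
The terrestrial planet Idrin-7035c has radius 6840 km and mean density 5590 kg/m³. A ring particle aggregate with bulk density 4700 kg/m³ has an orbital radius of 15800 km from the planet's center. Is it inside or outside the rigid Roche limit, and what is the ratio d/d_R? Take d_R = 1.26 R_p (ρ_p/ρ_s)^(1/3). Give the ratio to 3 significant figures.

d_R = 1.26 × (6840 km) × (5590/4700)^(1/3) = 9131 km
d/d_R = (15800) / (9131) = 1.73
Since d/d_R > 1, the body is outside the Roche limit.

outside; d/d_R ≈ 1.73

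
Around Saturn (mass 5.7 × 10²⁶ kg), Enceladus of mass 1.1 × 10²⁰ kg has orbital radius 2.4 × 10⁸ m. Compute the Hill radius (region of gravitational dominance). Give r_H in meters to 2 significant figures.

r_H ≈ a (m/3M)^(1/3)
    = (2.4 × 10⁸) × (1.1 × 10²⁰ / (3 × 5.7 × 10²⁶))^(1/3)
    = 9.6 × 10⁵ m

9.6 × 10⁵ m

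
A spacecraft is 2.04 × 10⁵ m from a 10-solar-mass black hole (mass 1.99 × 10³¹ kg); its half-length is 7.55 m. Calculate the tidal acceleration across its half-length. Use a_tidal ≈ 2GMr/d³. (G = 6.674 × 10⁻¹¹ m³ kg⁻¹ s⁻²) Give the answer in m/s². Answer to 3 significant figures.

Δa = 2GMr/d³
   = 2 × (6.674 × 10⁻¹¹) × (1.99 × 10³¹) × (7.55) / (2.04 × 10⁵)³
   = 2.36 × 10⁶ m/s²

2.36 × 10⁶ m/s²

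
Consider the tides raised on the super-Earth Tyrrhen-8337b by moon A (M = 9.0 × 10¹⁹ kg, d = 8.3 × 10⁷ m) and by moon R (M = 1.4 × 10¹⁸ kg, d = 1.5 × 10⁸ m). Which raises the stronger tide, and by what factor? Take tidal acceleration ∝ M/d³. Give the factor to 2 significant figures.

Moon A, by a factor of ≈ 380

Tidal stretch scales as M/d³; compute that for each body.
Moon A: (9.0 × 10¹⁹) / (8.3 × 10⁷)³ = 1.574 × 10⁻⁴
Moon R: (1.4 × 10¹⁸) / (1.5 × 10⁸)³ = 4.148 × 10⁻⁷
Ratio (larger/smaller) = 380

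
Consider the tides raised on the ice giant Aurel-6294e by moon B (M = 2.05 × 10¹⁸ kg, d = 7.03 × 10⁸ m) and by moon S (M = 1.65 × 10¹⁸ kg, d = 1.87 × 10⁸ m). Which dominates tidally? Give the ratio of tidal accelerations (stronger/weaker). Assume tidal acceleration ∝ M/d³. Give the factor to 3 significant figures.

The tide-raising term goes as M/d³ (the gradient of a 1/d² field).
Moon B: (2.05 × 10¹⁸) / (7.03 × 10⁸)³ = 5.900 × 10⁻⁹
Moon S: (1.65 × 10¹⁸) / (1.87 × 10⁸)³ = 2.523 × 10⁻⁷
Ratio (larger/smaller) = 42.8

Moon S, by a factor of ≈ 42.8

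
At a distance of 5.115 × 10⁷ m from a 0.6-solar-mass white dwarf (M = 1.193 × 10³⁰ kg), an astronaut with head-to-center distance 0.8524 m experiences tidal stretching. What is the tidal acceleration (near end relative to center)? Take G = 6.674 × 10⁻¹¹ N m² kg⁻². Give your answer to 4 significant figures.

The tidal stretch is the gradient of GM/d² times the body's extent r, hence the 1/d³ dependence.
Δa = 2GMr/d³
   = 2 × (6.674 × 10⁻¹¹) × (1.193 × 10³⁰) × (0.8524) / (5.115 × 10⁷)³
   = 1.014 × 10⁻³ m/s²

1.014 × 10⁻³ m/s²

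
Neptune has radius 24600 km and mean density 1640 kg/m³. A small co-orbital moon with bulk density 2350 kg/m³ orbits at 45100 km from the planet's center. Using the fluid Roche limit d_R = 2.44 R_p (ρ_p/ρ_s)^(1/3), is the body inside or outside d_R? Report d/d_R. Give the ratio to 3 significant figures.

d_R = 2.44 × (24600 km) × (1640/2350)^(1/3) = 53240 km
d/d_R = (45100) / (53240) = 0.847
Since d/d_R < 1, the body is inside the Roche limit.

inside; d/d_R ≈ 0.847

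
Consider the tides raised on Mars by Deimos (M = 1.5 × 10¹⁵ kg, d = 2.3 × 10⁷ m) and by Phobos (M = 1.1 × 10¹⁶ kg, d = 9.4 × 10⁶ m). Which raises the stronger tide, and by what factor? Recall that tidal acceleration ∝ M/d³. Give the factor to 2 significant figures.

Tidal stretch scales as M/d³; compute that for each body.
Deimos: (1.5 × 10¹⁵) / (2.3 × 10⁷)³ = 1.233 × 10⁻⁷
Phobos: (1.1 × 10¹⁶) / (9.4 × 10⁶)³ = 1.324 × 10⁻⁵
Ratio (larger/smaller) = 110

Phobos, by a factor of ≈ 110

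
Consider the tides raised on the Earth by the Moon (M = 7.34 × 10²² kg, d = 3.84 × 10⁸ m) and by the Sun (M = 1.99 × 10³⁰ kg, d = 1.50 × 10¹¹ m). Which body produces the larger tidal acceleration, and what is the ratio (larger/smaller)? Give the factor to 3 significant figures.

The Moon, by a factor of ≈ 2.20

Tidal acceleration ∝ M/d³, so compare M/d³ for each.
The Moon: (7.34 × 10²²) / (3.84 × 10⁸)³ = 1.296 × 10⁻³
The Sun: (1.99 × 10³⁰) / (1.50 × 10¹¹)³ = 5.896 × 10⁻⁴
Ratio (larger/smaller) = 2.20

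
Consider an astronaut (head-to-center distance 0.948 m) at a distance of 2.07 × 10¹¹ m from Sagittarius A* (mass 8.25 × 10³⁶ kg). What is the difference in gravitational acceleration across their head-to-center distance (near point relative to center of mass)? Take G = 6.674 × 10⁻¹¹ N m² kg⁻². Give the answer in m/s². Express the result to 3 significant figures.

The tidal stretch is the gradient of GM/d² times the body's extent r, hence the 1/d³ dependence.
Δg = 2GMr/d³
   = 2 × (6.674 × 10⁻¹¹) × (8.25 × 10³⁶) × (0.948) / (2.07 × 10¹¹)³
   = 1.18 × 10⁻⁷ m/s²

1.18 × 10⁻⁷ m/s²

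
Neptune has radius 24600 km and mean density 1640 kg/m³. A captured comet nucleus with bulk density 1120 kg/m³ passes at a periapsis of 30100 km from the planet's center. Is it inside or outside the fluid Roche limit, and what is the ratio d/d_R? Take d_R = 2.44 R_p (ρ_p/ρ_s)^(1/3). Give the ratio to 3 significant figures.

d_R = 2.44 × (24600 km) × (1640/1120)^(1/3) = 68160 km
d/d_R = (30100) / (68160) = 0.442
Since d/d_R < 1, the body is inside the Roche limit.

inside; d/d_R ≈ 0.442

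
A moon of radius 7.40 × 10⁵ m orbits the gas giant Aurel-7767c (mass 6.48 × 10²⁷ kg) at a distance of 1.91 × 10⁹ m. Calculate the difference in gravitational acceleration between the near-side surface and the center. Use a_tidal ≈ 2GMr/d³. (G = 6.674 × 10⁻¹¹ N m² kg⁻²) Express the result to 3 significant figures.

a_tidal = 2GMr/d³
        = 2 × (6.674 × 10⁻¹¹) × (6.48 × 10²⁷) × (7.40 × 10⁵) / (1.91 × 10⁹)³
        = 9.19 × 10⁻⁵ m/s²

9.19 × 10⁻⁵ m/s²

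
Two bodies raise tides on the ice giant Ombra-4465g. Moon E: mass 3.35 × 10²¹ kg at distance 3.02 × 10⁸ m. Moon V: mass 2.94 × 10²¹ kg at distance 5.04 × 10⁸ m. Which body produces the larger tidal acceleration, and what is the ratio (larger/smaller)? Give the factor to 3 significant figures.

Moon E, by a factor of ≈ 5.30

Tidal acceleration ∝ M/d³, so compare M/d³ for each.
Moon E: (3.35 × 10²¹) / (3.02 × 10⁸)³ = 1.216 × 10⁻⁴
Moon V: (2.94 × 10²¹) / (5.04 × 10⁸)³ = 2.296 × 10⁻⁵
Ratio (larger/smaller) = 5.30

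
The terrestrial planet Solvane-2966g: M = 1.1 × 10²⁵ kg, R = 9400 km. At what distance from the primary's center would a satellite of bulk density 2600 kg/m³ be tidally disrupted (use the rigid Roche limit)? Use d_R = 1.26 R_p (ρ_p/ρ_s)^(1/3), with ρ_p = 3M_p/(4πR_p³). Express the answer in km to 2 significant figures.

ρ_p = 3M_p/(4πR_p³) = 3 × (1.1 × 10²⁵) / (4π × (9.4 × 10⁶ m)³) = 3200 kg/m³
d_R = 1.26 × 9400 km × (3200/2600)^(1/3)
    = 13000 km

13000 km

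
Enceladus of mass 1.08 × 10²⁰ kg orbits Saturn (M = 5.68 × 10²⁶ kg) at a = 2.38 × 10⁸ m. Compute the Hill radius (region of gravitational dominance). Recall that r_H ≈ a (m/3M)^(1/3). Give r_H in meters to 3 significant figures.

9.49 × 10⁵ m

r_H ≈ a (m/3M)^(1/3)
    = (2.38 × 10⁸) × (1.08 × 10²⁰ / (3 × 5.68 × 10²⁶))^(1/3)
    = 9.49 × 10⁵ m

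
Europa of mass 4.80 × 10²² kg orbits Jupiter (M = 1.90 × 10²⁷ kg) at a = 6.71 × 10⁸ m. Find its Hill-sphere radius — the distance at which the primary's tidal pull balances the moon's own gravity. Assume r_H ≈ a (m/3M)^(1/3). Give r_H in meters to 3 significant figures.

1.37 × 10⁷ m

r_H ≈ a (m/3M)^(1/3)
    = (6.71 × 10⁸) × (4.80 × 10²² / (3 × 1.90 × 10²⁷))^(1/3)
    = 1.37 × 10⁷ m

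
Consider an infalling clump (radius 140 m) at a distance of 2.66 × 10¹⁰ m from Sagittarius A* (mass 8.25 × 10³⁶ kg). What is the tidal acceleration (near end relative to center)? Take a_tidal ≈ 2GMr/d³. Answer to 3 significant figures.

8.19 × 10⁻³ m/s²

Δg = 2GMr/d³
   = 2 × (6.674 × 10⁻¹¹) × (8.25 × 10³⁶) × (140) / (2.66 × 10¹⁰)³
   = 8.19 × 10⁻³ m/s²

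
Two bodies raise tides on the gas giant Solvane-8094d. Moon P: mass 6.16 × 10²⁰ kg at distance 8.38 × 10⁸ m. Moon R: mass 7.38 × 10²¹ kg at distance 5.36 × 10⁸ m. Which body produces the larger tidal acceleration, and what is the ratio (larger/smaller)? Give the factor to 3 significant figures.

Moon R, by a factor of ≈ 45.8

Tidal stretch scales as M/d³; compute that for each body.
Moon P: (6.16 × 10²⁰) / (8.38 × 10⁸)³ = 1.047 × 10⁻⁶
Moon R: (7.38 × 10²¹) / (5.36 × 10⁸)³ = 4.792 × 10⁻⁵
Ratio (larger/smaller) = 45.8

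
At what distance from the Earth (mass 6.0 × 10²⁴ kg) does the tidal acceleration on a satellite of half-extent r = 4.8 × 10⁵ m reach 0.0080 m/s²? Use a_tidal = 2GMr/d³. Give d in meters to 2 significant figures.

3.6 × 10⁷ m

2GMr/d³ = a_tidal  ⇒  d = (2GMr / a_tidal)^(1/3)
d = (2 × 6.674×10⁻¹¹ × (6.0 × 10²⁴) × (4.8 × 10⁵) / (0.0080))^(1/3)
  = 3.6 × 10⁷ m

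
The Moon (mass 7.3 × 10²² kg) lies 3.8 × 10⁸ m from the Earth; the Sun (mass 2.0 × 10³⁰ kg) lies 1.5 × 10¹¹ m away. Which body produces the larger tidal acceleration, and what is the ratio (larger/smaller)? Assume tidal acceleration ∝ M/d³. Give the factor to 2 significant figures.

Tidal acceleration ∝ M/d³, so compare M/d³ for each.
The Moon: (7.3 × 10²²) / (3.8 × 10⁸)³ = 1.330 × 10⁻³
The Sun: (2.0 × 10³⁰) / (1.5 × 10¹¹)³ = 5.926 × 10⁻⁴
Ratio (larger/smaller) = 2.2

The Moon, by a factor of ≈ 2.2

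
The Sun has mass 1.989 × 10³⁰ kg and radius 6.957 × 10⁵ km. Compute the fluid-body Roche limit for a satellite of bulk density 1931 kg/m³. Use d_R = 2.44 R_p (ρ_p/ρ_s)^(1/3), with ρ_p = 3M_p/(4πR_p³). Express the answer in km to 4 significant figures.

1.529 × 10⁶ km

ρ_p = 3M_p/(4πR_p³) = 3 × (1.989 × 10³⁰) / (4π × (6.957 × 10⁸ m)³) = 1410 kg/m³
d_R = 2.44 × 6.957 × 10⁵ km × (1410/1931)^(1/3)
    = 1.529 × 10⁶ km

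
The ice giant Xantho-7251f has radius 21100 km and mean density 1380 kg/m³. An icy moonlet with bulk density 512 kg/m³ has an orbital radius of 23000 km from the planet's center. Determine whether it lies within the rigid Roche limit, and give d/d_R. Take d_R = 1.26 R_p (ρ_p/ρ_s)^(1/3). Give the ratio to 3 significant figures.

d_R = 1.26 × (21100 km) × (1380/512)^(1/3) = 37000 km
d/d_R = (23000) / (37000) = 0.622
Since d/d_R < 1, the body is inside the Roche limit.

inside; d/d_R ≈ 0.622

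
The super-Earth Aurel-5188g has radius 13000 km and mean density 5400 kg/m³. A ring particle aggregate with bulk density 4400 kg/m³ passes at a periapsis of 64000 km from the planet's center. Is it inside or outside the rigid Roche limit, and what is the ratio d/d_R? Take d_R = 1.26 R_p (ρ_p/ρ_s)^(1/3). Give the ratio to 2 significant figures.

d_R = 1.26 × (13000 km) × (5400/4400)^(1/3) = 17540 km
d/d_R = (64000) / (17540) = 3.6
Since d/d_R > 1, the body is outside the Roche limit.

outside; d/d_R ≈ 3.6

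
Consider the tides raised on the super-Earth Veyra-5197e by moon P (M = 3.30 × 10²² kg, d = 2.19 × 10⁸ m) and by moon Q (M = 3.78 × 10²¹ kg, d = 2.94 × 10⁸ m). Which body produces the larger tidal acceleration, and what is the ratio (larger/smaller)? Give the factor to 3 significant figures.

Tidal stretch scales as M/d³; compute that for each body.
Moon P: (3.30 × 10²²) / (2.19 × 10⁸)³ = 3.142 × 10⁻³
Moon Q: (3.78 × 10²¹) / (2.94 × 10⁸)³ = 1.487 × 10⁻⁴
Ratio (larger/smaller) = 21.1

Moon P, by a factor of ≈ 21.1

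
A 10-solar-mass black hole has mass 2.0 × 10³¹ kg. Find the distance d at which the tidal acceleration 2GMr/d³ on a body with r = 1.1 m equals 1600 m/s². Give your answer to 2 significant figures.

2GMr/d³ = a_tidal  ⇒  d = (2GMr / a_tidal)^(1/3)
d = (2 × 6.674×10⁻¹¹ × (2.0 × 10³¹) × (1.1) / (1600))^(1/3)
  = 1.2 × 10⁶ m

1.2 × 10⁶ m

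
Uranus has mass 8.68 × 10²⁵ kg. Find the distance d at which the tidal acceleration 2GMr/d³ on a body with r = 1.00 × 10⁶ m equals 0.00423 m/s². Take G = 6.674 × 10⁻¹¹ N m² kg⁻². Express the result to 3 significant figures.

2GMr/d³ = a_tidal  ⇒  d = (2GMr / a_tidal)^(1/3)
d = (2 × 6.674×10⁻¹¹ × (8.68 × 10²⁵) × (1.00 × 10⁶) / (0.00423))^(1/3)
  = 1.40 × 10⁸ m

1.40 × 10⁸ m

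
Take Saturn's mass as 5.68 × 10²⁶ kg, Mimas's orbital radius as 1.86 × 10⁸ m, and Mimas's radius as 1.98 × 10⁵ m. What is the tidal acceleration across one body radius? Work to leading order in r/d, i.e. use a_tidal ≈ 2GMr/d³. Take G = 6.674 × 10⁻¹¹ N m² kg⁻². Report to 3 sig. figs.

2.33 × 10⁻³ m/s²

Since r ≪ d, expand the inverse-square field across one radius to get the leading 2GMr/d³ term.
Δg = 2GMr/d³
   = 2 × (6.674 × 10⁻¹¹) × (5.68 × 10²⁶) × (1.98 × 10⁵) / (1.86 × 10⁸)³
   = 2.33 × 10⁻³ m/s²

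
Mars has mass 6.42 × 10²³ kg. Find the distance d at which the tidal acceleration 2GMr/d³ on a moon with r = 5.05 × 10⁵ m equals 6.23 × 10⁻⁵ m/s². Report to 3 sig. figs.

8.86 × 10⁷ m

2GMr/d³ = a_tidal  ⇒  d = (2GMr / a_tidal)^(1/3)
d = (2 × 6.674×10⁻¹¹ × (6.42 × 10²³) × (5.05 × 10⁵) / (6.23 × 10⁻⁵))^(1/3)
  = 8.86 × 10⁷ m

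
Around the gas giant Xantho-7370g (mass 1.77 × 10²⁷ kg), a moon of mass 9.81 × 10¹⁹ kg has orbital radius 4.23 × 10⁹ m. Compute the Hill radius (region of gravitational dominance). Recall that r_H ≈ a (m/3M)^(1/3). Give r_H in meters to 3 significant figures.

1.12 × 10⁷ m

r_H ≈ a (m/3M)^(1/3)
    = (4.23 × 10⁹) × (9.81 × 10¹⁹ / (3 × 1.77 × 10²⁷))^(1/3)
    = 1.12 × 10⁷ m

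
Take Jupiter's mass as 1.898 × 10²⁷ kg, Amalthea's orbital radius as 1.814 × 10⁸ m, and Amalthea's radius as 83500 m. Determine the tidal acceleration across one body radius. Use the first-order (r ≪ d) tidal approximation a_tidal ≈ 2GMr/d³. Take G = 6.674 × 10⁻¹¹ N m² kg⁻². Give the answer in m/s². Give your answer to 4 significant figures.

3.544 × 10⁻³ m/s²

Δa = 2GMr/d³
   = 2 × (6.674 × 10⁻¹¹) × (1.898 × 10²⁷) × (83500) / (1.814 × 10⁸)³
   = 3.544 × 10⁻³ m/s²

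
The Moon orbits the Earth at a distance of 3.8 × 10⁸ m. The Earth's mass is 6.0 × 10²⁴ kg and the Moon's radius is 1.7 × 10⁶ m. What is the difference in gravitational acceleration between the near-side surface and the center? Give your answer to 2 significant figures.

Δg = 2GMr/d³
   = 2 × (6.674 × 10⁻¹¹) × (6.0 × 10²⁴) × (1.7 × 10⁶) / (3.8 × 10⁸)³
   = 2.5 × 10⁻⁵ m/s²

2.5 × 10⁻⁵ m/s²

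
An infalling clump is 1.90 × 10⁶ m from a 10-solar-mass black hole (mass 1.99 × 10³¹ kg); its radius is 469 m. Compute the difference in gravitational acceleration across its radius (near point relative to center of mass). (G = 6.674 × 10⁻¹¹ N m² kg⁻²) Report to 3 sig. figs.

1.82 × 10⁵ m/s²

The tidal stretch is the gradient of GM/d² times the body's extent r, hence the 1/d³ dependence.
Δg = 2GMr/d³
   = 2 × (6.674 × 10⁻¹¹) × (1.99 × 10³¹) × (469) / (1.90 × 10⁶)³
   = 1.82 × 10⁵ m/s²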